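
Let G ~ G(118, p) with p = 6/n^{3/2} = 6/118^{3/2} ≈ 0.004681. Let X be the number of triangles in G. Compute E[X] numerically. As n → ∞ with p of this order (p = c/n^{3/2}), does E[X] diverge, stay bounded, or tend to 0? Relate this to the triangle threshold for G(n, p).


Number of potential triangles: C(118, 3) = 266916.
Each occurs with probability p³ ≈ (0.004681)³ ≈ 1.025616e-07.
By linearity: E[X] = C(118, 3)·p³ ≈ 266916 · 1.025616e-07 ≈ 0.0274.
Since α = 3/2 > 1, p = c/n^{3/2} = o(1/n) is below the triangle threshold p ~ 1/n. Asymptotically E[X] ~ (c³/6)·n^{3(1−α)} = (6³/6)·n^{-1.5} → 0, so by Markov's inequality G has no triangles w.h.p.

E[X] ≈ 0.0274; in regime p = Θ(1/n^{3/2}) E[X] tends to 0 (below the triangle threshold p ~ 1/n).


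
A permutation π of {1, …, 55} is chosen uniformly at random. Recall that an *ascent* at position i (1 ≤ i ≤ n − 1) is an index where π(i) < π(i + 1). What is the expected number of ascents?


Write X = Σ X_I over i = 1, …, 54, with X_I the indicator of one ascent.
There are 54 indicators.
For each fixed i, the pair (π(i), π(i+1)) is a uniformly random ordered pair of distinct values from {1, …, 55}; by symmetry P[π(i) < π(i+1)] = 1/2.
By linearity: E[X] = 54 · (1/2) = (55 − 1) · (1/2) = 27 ≈ 27.000.

E[X] = 27 = 27.000.


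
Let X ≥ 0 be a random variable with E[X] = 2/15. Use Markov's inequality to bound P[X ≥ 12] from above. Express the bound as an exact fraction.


μ = E[X] = 2/15, a = 12.
Markov: P[X ≥ 12] ≤ μ/a = (2/15)/12 = 1/90.
Numerically: ≈ 0.011111.
(Since a = 12 > μ = 0.133333, the bound 1/90 is < 1 and informative.)

P[X ≥ 12] ≤ 1/90 ≈ 0.011111.


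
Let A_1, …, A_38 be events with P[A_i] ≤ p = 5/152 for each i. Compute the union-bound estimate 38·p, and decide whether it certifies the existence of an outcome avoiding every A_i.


Union bound: P[∪_{i=1}^{38} A_i] ≤ Σ_i P[A_i] ≤ 38·p = 38·(5/152) = 5/4.
Numerically: 5/4 ≈ 1.2500.
Is 5/4 < 1? NO.
Since the bound 5/4 is ≥ 1, the union bound is uninformative here; it does NOT by itself certify existence.

38·p = 5/4 ≈ 1.2500; existence NOT certified by the union bound.


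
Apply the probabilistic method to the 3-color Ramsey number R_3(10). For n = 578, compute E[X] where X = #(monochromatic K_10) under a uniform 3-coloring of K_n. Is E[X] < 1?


E[X] = C(578, 10) · 3^{1 − 45} = 1060514767274403635480 · 3^{−44} = 1060514767274403635480/984770902183611232881.
As a reduced fraction: E[X] = 1060514767274403635480/984770902183611232881 ≈ 1.0769152.
Is E[X] < 1? NO.
Since E[X] ≥ 1, the first-moment bound is inconclusive at n = 578; it does NOT by itself certify R_3(10) > 578.

E[X] = 1060514767274403635480/984770902183611232881 ≈ 1.0769152; E[X] ≥ 1; first-moment method inconclusive here.


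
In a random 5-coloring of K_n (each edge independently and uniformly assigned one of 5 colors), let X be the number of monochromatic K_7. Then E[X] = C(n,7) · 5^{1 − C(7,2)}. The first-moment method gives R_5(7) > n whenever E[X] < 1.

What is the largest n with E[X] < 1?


We need C(n, 7) · 5^{1 − 21} < 1, i.e. C(n, 7) < 5^{21 − 1} = 95367431640625.
Check values of n near the boundary:
  n = 336: C(336, 7) = 90079147136880; 90079147136880 < 95367431640625? YES
  n = 337: C(337, 7) = 91989916924632; 91989916924632 < 95367431640625? YES
  n = 338: C(338, 7) = 93935323022736; 93935323022736 < 95367431640625? YES
  n = 339: C(339, 7) = 95915887062372; 95915887062372 < 95367431640625? NO
  n = 340: C(340, 7) = 97932136940560; 97932136940560 < 95367431640625? NO
The largest n with C(n, 7) < 95367431640625 is n = 338 (where E[X] = 93935323022736/95367431640625 ≈ 0.98498). Hence R_5(7) > 338, i.e. R_5(7) ≥ 339.

Largest n = 338; hence R_5(7) > 338.


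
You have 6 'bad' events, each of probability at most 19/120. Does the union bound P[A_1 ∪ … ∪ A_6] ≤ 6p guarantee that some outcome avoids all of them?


Union bound: P[∪_{i=1}^{6} A_i] ≤ Σ_i P[A_i] ≤ 6·p = 6·(19/120) = 19/20.
Numerically: 19/20 ≈ 0.9500.
Is 19/20 < 1? YES.
Since P[∪ A_i] ≤ 19/20 < 1, the complement has P[∩ A_i^c] ≥ 1 − 19/20 = 1/20 > 0, so some outcome avoids every A_i.

6·p = 19/20 ≈ 0.9500; existence CERTIFIED by the union bound.


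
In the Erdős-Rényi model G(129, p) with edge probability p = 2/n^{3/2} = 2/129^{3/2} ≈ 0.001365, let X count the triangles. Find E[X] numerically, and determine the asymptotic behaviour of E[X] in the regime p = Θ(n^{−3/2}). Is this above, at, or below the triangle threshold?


Number of potential triangles: C(129, 3) = 349504.
Each occurs with probability p³ ≈ (0.001365)³ ≈ 2.5435266e-09.
By linearity: E[X] = C(129, 3)·p³ ≈ 349504 · 2.5435266e-09 ≈ 0.00089.
Since α = 3/2 > 1, p = c/n^{3/2} = o(1/n) is below the triangle threshold p ~ 1/n. Asymptotically E[X] ~ (c³/6)·n^{3(1−α)} = (2³/6)·n^{-1.5} → 0, so by Markov's inequality G has no triangles w.h.p.

E[X] ≈ 0.00089; in regime p = Θ(1/n^{3/2}) E[X] tends to 0 (below the triangle threshold p ~ 1/n).


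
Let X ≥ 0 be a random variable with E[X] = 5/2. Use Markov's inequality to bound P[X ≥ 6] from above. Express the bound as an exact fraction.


μ = E[X] = 5/2, a = 6.
Markov: P[X ≥ 6] ≤ μ/a = (5/2)/6 = 5/12.
Numerically: ≈ 0.41667.
(Since a = 6 > μ = 2.50000, the bound 5/12 is < 1 and informative.)

P[X ≥ 6] ≤ 5/12 ≈ 0.41667.


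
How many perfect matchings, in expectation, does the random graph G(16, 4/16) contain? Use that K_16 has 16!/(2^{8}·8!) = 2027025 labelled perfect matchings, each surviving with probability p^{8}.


K_16 has 16!/(2^{8}·8!) = 2027025 labelled perfect matchings.
For each such perfect matching H, let X_H = 1 if all 8 edges of H are present in G. Then P[X_H = 1] = p^{8} = (1/4)^{8} = 1/65536.
By linearity of expectation: E[X] = Σ_H E[X_H] = 2027025 · p^{8} = 2027025 · 1/65536 = 2027025/65536.
Numerically: E[X] ≈ 30.9.

E[X] = 2027025 · (1/4)^{8} = 2027025/65536 ≈ 30.9.


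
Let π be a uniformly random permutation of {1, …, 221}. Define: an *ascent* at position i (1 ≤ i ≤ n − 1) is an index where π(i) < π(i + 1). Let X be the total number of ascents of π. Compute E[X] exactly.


Write X = Σ X_I over i = 1, …, 220, with X_I the indicator of one ascent.
There are 220 indicators.
For each fixed i, the pair (π(i), π(i+1)) is a uniformly random ordered pair of distinct values from {1, …, 221}; by symmetry P[π(i) < π(i+1)] = 1/2.
By linearity: E[X] = 220 · (1/2) = (221 − 1) · (1/2) = 110 ≈ 110.0000.

E[X] = 110 = 110.0000.


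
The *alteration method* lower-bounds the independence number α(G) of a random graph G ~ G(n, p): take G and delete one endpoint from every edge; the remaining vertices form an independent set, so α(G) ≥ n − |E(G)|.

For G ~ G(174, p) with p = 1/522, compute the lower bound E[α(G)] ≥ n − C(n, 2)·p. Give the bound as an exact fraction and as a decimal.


E[|E(G)|] = C(174, 2)·p = 15051 · (1/522) = 173/6.
E[α(G)] ≥ n − E[|E(G)|] = 174 − 173/6 = 871/6.
Numerically: ≈ 145.1667.
(This is only a lower bound; the true E[α(G)] may be larger.)

E[α(G)] ≥ 871/6 ≈ 145.1667.


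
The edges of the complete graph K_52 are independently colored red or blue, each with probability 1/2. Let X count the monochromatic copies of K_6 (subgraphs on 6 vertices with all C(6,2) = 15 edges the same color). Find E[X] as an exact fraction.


Let X = Σ_S X_S over the C(52, 6) = 20358520 subsets S of size 6, where X_S = 1 if the K_6 on S is monochromatic.
For a fixed S, the K_6 on S has C(6, 2) = 15 edges. P[all 15 edges red] = (1/2)^15, and likewise for blue, so P[monochromatic] = 2·(1/2)^15 = 2^{1 − 15} = 1/16384.
By linearity: E[X] = C(52, 6) · 2^{1 − 15} = 20358520 · 1/16384 = 2544815/2048.
Numerically: E[X] ≈ 1242.58545.

E[X] = C(52,6)·2^(1−C(6,2)) = 2544815/2048 ≈ 1242.58545.


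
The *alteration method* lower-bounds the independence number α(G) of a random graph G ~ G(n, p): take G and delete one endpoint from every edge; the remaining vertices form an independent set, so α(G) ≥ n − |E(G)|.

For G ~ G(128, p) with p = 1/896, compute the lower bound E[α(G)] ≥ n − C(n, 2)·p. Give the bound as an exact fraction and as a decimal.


E[|E(G)|] = C(128, 2)·p = 8128 · (1/896) = 127/14.
E[α(G)] ≥ n − E[|E(G)|] = 128 − 127/14 = 1665/14.
Numerically: ≈ 118.929.
(This is only a lower bound; the true E[α(G)] may be larger.)

E[α(G)] ≥ 1665/14 ≈ 118.929.


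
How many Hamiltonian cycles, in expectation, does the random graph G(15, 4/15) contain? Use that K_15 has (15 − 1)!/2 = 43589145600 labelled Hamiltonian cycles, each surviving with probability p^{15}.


K_15 has (15 − 1)!/2 = 43589145600 labelled Hamiltonian cycles.
For each such Hamiltonian cycle H, let X_H = 1 if all 15 edges of H are present in G. Then P[X_H = 1] = p^{15} = (4/15)^{15} = 1073741824/437893890380859375.
By linearity: E[X] = Σ_H E[X_H] = 43589145600 · p^{15} = 43589145600 · 1073741824/437893890380859375 = 7704277975826432/72081298828125.
Numerically: E[X] ≈ 107.

E[X] = 43589145600 · (4/15)^{15} = 7704277975826432/72081298828125 ≈ 107.


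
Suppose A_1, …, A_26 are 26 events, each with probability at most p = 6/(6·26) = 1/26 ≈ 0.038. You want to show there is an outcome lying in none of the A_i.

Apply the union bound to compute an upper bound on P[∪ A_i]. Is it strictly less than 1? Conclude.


Union bound: P[∪_{i=1}^{26} A_i] ≤ Σ_i P[A_i] ≤ 26·p = 26·(1/26) = 1.
Numerically: 1 ≈ 1.000.
Is 1 < 1? NO.
Since the bound 1 is ≥ 1, the union bound is uninformative here; it does NOT by itself certify existence.

26·p = 1 ≈ 1.000; existence NOT certified by the union bound.


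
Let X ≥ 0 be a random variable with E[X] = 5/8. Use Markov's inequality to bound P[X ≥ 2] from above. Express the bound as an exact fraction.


μ = E[X] = 5/8, a = 2.
Markov: P[X ≥ 2] ≤ μ/a = (5/8)/2 = 5/16.
Numerically: ≈ 0.312500.
(Since a = 2 > μ = 0.625000, the bound 5/16 is < 1 and informative.)

P[X ≥ 2] ≤ 5/16 ≈ 0.312500.


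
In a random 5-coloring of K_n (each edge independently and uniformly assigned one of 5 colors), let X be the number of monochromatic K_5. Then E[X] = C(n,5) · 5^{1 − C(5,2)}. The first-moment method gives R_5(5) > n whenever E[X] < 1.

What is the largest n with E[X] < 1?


We need C(n, 5) · 5^{1 − 10} < 1, i.e. C(n, 5) < 5^{10 − 1} = 1953125.
Check values of n near the boundary:
  n = 45: C(45, 5) = 1221759; 1221759 < 1953125? YES
  n = 46: C(46, 5) = 1370754; 1370754 < 1953125? YES
  n = 47: C(47, 5) = 1533939; 1533939 < 1953125? YES
  n = 48: C(48, 5) = 1712304; 1712304 < 1953125? YES
  n = 49: C(49, 5) = 1906884; 1906884 < 1953125? YES
  n = 50: C(50, 5) = 2118760; 2118760 < 1953125? NO
  n = 51: C(51, 5) = 2349060; 2349060 < 1953125? NO
The largest n with C(n, 5) < 1953125 is n = 49 (where E[X] = 1906884/1953125 ≈ 0.976). Hence R_5(5) > 49, i.e. R_5(5) ≥ 50.

Largest n = 49; hence R_5(5) > 49.


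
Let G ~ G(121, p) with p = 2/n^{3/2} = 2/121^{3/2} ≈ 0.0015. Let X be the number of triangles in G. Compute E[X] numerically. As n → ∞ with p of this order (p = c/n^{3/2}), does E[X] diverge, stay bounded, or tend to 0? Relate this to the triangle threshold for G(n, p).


Number of potential triangles: C(121, 3) = 287980.
Each occurs with probability p³ ≈ (0.0015)³ ≈ 3.39278e-09.
By linearity: E[X] = C(121, 3)·p³ ≈ 287980 · 3.39278e-09 ≈ 0.001.
Since α = 3/2 > 1, p = c/n^{3/2} = o(1/n) is below the triangle threshold p ~ 1/n. Asymptotically E[X] ~ (c³/6)·n^{3(1−α)} = (2³/6)·n^{-1.5} → 0, so by Markov's inequality G has no triangles w.h.p.

E[X] ≈ 0.001; in regime p = Θ(1/n^{3/2}) E[X] tends to 0 (below the triangle threshold p ~ 1/n).


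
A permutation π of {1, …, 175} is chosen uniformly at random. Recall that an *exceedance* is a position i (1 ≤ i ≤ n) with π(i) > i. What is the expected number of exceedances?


Write X = Σ_{i=1}^{175} X_i, where X_i = 1_{π(i) > i}.
For each fixed i, π(i) is uniform over {1, …, 175} (marginal of a uniform permutation), so P[π(i) > i] = (n − i)/n. Summing: Σ_{i=1}^{175} (n − i)/n = (0 + 1 + … + 174)/175 = 175(175 − 1)/(2·175) = (175 − 1)/2.
Hence E[X] = Σ_{i=1}^{175} (175 − i)/175 = 87 ≈ 87.0000.

E[X] = 87 = 87.0000.


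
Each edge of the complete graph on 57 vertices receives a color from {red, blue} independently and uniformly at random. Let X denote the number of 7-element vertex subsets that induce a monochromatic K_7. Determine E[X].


Let X = Σ_S X_S over the C(57, 7) = 264385836 subsets S of size 7, where X_S = 1 if the K_7 on S is monochromatic.
For a fixed S, the K_7 on S has C(7, 2) = 21 edges. P[all 21 edges red] = (1/2)^21, and likewise for blue, so P[monochromatic] = 2·(1/2)^21 = 2^{1 − 21} = 1/1048576.
Summing: E[X] = C(57, 7) · 2^{1 − 21} = 264385836 · 1/1048576 = 66096459/262144.
Numerically: E[X] ≈ 252.1380.

E[X] = C(57,7)·2^(1−C(7,2)) = 66096459/262144 ≈ 252.1380.


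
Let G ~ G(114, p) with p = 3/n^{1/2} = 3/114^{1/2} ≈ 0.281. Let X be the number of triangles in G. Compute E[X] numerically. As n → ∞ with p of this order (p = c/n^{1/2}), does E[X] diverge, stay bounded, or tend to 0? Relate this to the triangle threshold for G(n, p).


Number of potential triangles: C(114, 3) = 240464.
Each occurs with probability p³ ≈ (0.281)³ ≈ 2.21823e-02.
By linearity: E[X] = C(114, 3)·p³ ≈ 240464 · 2.21823e-02 ≈ 5334.044.
Since α = 1/2 < 1, p = c/n^{1/2} ≫ 1/n is above the triangle threshold p ~ 1/n. Asymptotically E[X] ~ (c³/6)·n^{3(1−α)} = (3³/6)·n^{1.5} → ∞; triangles are abundant w.h.p.

E[X] ≈ 5334.044; in regime p = Θ(1/n^{1/2}) E[X] diverges (above the triangle threshold p ~ 1/n).


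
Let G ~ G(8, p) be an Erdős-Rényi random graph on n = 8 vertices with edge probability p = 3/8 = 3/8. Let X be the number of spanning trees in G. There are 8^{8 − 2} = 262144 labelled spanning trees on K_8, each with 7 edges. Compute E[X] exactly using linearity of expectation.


K_8 has 8^{8 − 2} = 262144 labelled spanning trees.
For each such spanning tree H, let X_H = 1 if all 7 edges of H are present in G. Then P[X_H = 1] = p^{7} = (3/8)^{7} = 2187/2097152.
Summing the indicators: E[X] = Σ_H E[X_H] = 262144 · p^{7} = 262144 · 2187/2097152 = 2187/8.
Numerically: E[X] ≈ 273.38.

E[X] = 262144 · (3/8)^{7} = 2187/8 ≈ 273.38.


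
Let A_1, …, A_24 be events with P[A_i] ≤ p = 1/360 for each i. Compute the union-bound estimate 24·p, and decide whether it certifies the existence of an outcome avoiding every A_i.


Union bound: P[∪_{i=1}^{24} A_i] ≤ Σ_i P[A_i] ≤ 24·p = 24·(1/360) = 1/15.
Numerically: 1/15 ≈ 0.06667.
Is 1/15 < 1? YES.
Since P[∪ A_i] ≤ 1/15 < 1, the complement has P[∩ A_i^c] ≥ 1 − 1/15 = 14/15 > 0, so some outcome avoids every A_i.

24·p = 1/15 ≈ 0.06667; existence CERTIFIED by the union bound.


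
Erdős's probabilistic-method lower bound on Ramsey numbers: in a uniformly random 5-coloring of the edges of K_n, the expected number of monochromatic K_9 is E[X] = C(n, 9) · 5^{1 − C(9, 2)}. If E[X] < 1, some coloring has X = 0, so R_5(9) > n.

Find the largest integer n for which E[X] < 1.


We need C(n, 9) · 5^{1 − 36} < 1, i.e. C(n, 9) < 5^{36 − 1} = 2910383045673370361328125.
Check values of n near the boundary:
  n = 2169: C(2169, 9) = 2879753360044504243499683; 2879753360044504243499683 < 2910383045673370361328125? YES
  n = 2170: C(2170, 9) = 2891746779868845075610510; 2891746779868845075610510 < 2910383045673370361328125? YES
  n = 2171: C(2171, 9) = 2903784578674959601827205; 2903784578674959601827205 < 2910383045673370361328125? YES
  n = 2172: C(2172, 9) = 2915866900084148060642020; 2915866900084148060642020 < 2910383045673370361328125? NO
  n = 2173: C(2173, 9) = 2927993888115921319674265; 2927993888115921319674265 < 2910383045673370361328125? NO
  n = 2174: C(2174, 9) = 2940165687188920530702934; 2940165687188920530702934 < 2910383045673370361328125? NO
The largest n with C(n, 9) < 2910383045673370361328125 is n = 2171 (where E[X] = 580756915734991920365441/582076609134674072265625 ≈ 0.997733). Hence R_5(9) > 2171, i.e. R_5(9) ≥ 2172.

Largest n = 2171; hence R_5(9) > 2171.


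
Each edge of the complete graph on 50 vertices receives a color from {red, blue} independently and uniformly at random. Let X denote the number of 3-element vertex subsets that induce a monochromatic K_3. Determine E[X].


Let X = Σ_S X_S over the C(50, 3) = 19600 subsets S of size 3, where X_S = 1 if the K_3 on S is monochromatic.
For a fixed S, the K_3 on S has C(3, 2) = 3 edges. P[all 3 edges red] = (1/2)^3, and likewise for blue, so P[monochromatic] = 2·(1/2)^3 = 2^{1 − 3} = 1/4.
By linearity: E[X] = C(50, 3) · 2^{1 − 3} = 19600 · 1/4 = 4900.
Numerically: E[X] ≈ 4900.000.

E[X] = C(50,3)·2^(1−C(3,2)) = 4900 ≈ 4900.000.


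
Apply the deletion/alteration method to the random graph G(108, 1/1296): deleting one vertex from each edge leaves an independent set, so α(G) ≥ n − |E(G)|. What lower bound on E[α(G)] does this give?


E[|E(G)|] = C(108, 2)·p = 5778 · (1/1296) = 107/24.
E[α(G)] ≥ n − E[|E(G)|] = 108 − 107/24 = 2485/24.
Numerically: ≈ 103.5417.
(This is only a lower bound; the true E[α(G)] may be larger.)

E[α(G)] ≥ 2485/24 ≈ 103.5417.


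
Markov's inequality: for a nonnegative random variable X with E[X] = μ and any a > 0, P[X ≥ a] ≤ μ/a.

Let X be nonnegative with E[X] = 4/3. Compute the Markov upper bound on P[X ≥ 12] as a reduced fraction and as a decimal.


μ = E[X] = 4/3, a = 12.
Markov: P[X ≥ 12] ≤ μ/a = (4/3)/12 = 1/9.
Numerically: ≈ 0.1111.
(Since a = 12 > μ = 1.3333, the bound 1/9 is < 1 and informative.)

P[X ≥ 12] ≤ 1/9 ≈ 0.1111.


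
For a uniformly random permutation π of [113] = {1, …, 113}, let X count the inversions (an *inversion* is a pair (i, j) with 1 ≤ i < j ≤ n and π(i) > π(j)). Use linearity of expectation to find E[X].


Write X = Σ X_I over the C(113, 2) = 6328 pairs i < j, with X_I the indicator of one inversion.
There are 6328 indicators.
For each fixed pair i < j, the values π(i) and π(j) are two distinct elements of {1, …, 113} in uniformly random order; by symmetry P[π(i) > π(j)] = 1/2.
By linearity: E[X] = 6328 · (1/2) = C(113, 2) · (1/2) = 6328/2 = 3164 ≈ 3164.000000.

E[X] = 3164 = 3164.000000.


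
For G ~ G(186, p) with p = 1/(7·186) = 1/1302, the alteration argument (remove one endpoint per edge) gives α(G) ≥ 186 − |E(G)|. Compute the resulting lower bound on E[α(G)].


E[|E(G)|] = C(186, 2)·p = 17205 · (1/1302) = 185/14.
E[α(G)] ≥ n − E[|E(G)|] = 186 − 185/14 = 2419/14.
Numerically: ≈ 172.7857.
(This is only a lower bound; the true E[α(G)] may be larger.)

E[α(G)] ≥ 2419/14 ≈ 172.7857.


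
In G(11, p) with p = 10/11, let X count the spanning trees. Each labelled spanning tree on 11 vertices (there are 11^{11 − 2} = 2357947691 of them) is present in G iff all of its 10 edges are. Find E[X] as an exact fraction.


K_11 has 11^{11 − 2} = 2357947691 labelled spanning trees.
For each such spanning tree H, let X_H = 1 if all 10 edges of H are present in G. Then P[X_H = 1] = p^{10} = (10/11)^{10} = 10000000000/25937424601.
By linearity: E[X] = Σ_H E[X_H] = 2357947691 · p^{10} = 2357947691 · 10000000000/25937424601 = 10000000000/11.
Numerically: E[X] ≈ 9.09e+08.

E[X] = 2357947691 · (10/11)^{10} = 10000000000/11 ≈ 9.09e+08.


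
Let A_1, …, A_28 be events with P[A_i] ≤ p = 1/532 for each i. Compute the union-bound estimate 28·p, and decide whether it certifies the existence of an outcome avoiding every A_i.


Union bound: P[∪_{i=1}^{28} A_i] ≤ Σ_i P[A_i] ≤ 28·p = 28·(1/532) = 1/19.
Numerically: 1/19 ≈ 0.052632.
Is 1/19 < 1? YES.
Since P[∪ A_i] ≤ 1/19 < 1, the complement has P[∩ A_i^c] ≥ 1 − 1/19 = 18/19 > 0, so some outcome avoids every A_i.

28·p = 1/19 ≈ 0.052632; existence CERTIFIED by the union bound.


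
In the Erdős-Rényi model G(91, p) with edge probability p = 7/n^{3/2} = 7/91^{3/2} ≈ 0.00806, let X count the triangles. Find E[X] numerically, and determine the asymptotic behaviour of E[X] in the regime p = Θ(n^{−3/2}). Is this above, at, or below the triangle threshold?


Number of potential triangles: C(91, 3) = 121485.
Each occurs with probability p³ ≈ (0.00806)³ ≈ 5.24334e-07.
By linearity: E[X] = C(91, 3)·p³ ≈ 121485 · 5.24334e-07 ≈ 0.064.
Since α = 3/2 > 1, p = c/n^{3/2} = o(1/n) is below the triangle threshold p ~ 1/n. Asymptotically E[X] ~ (c³/6)·n^{3(1−α)} = (7³/6)·n^{-1.5} → 0, so by Markov's inequality G has no triangles w.h.p.

E[X] ≈ 0.064; in regime p = Θ(1/n^{3/2}) E[X] tends to 0 (below the triangle threshold p ~ 1/n).


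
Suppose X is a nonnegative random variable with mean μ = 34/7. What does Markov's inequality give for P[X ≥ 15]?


μ = E[X] = 34/7, a = 15.
Markov: P[X ≥ 15] ≤ μ/a = (34/7)/15 = 34/105.
Numerically: ≈ 0.3238.
(Since a = 15 > μ = 4.8571, the bound 34/105 is < 1 and informative.)

P[X ≥ 15] ≤ 34/105 ≈ 0.3238.


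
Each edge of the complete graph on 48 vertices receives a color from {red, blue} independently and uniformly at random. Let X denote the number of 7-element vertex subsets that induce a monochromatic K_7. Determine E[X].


Let X = Σ_S X_S over the C(48, 7) = 73629072 subsets S of size 7, where X_S = 1 if the K_7 on S is monochromatic.
For a fixed S, the K_7 on S has C(7, 2) = 21 edges. P[all 21 edges red] = (1/2)^21, and likewise for blue, so P[monochromatic] = 2·(1/2)^21 = 2^{1 − 21} = 1/1048576.
By linearity: E[X] = C(48, 7) · 2^{1 − 21} = 73629072 · 1/1048576 = 4601817/65536.
Numerically: E[X] ≈ 70.218.

E[X] = C(48,7)·2^(1−C(7,2)) = 4601817/65536 ≈ 70.218.


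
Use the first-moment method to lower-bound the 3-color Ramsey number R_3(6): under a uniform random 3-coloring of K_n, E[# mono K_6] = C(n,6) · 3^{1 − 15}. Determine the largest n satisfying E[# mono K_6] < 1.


We need C(n, 6) · 3^{1 − 15} < 1, i.e. C(n, 6) < 3^{15 − 1} = 4782969.
Check values of n near the boundary:
  n = 37: C(37, 6) = 2324784; 2324784 < 4782969? YES
  n = 38: C(38, 6) = 2760681; 2760681 < 4782969? YES
  n = 39: C(39, 6) = 3262623; 3262623 < 4782969? YES
  n = 40: C(40, 6) = 3838380; 3838380 < 4782969? YES
  n = 41: C(41, 6) = 4496388; 4496388 < 4782969? YES
  n = 42: C(42, 6) = 5245786; 5245786 < 4782969? NO
  n = 43: C(43, 6) = 6096454; 6096454 < 4782969? NO
  n = 44: C(44, 6) = 7059052; 7059052 < 4782969? NO
The largest n with C(n, 6) < 4782969 is n = 41 (where E[X] = 1498796/1594323 ≈ 0.9400830). Hence R_3(6) > 41, i.e. R_3(6) ≥ 42.

Largest n = 41; hence R_3(6) > 41.


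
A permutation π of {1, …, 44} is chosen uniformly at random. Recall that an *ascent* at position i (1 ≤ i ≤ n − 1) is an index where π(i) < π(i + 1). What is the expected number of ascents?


Write X = Σ X_I over i = 1, …, 43, with X_I the indicator of one ascent.
There are 43 indicators.
For each fixed i, the pair (π(i), π(i+1)) is a uniformly random ordered pair of distinct values from {1, …, 44}; by symmetry P[π(i) < π(i+1)] = 1/2.
By linearity: E[X] = 43 · (1/2) = (44 − 1) · (1/2) = 43/2 ≈ 21.50000.

E[X] = 43/2 = 21.50000.


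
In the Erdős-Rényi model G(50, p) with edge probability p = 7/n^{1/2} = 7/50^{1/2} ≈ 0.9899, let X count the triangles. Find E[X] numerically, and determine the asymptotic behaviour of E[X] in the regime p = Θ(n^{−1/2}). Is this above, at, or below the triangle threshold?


Number of potential triangles: C(50, 3) = 19600.
Each occurs with probability p³ ≈ (0.9899)³ ≈ 9.701505e-01.
By linearity: E[X] = C(50, 3)·p³ ≈ 19600 · 9.701505e-01 ≈ 19014.9499.
Since α = 1/2 < 1, p = c/n^{1/2} ≫ 1/n is above the triangle threshold p ~ 1/n. Asymptotically E[X] ~ (c³/6)·n^{3(1−α)} = (7³/6)·n^{1.5} → ∞; triangles are abundant w.h.p.

E[X] ≈ 19014.9499; in regime p = Θ(1/n^{1/2}) E[X] diverges (above the triangle threshold p ~ 1/n).


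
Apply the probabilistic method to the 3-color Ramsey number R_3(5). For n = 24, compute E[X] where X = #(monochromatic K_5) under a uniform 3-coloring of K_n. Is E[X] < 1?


E[X] = C(24, 5) · 3^{1 − 10} = 42504 · 3^{−9} = 42504/19683.
As a reduced fraction: E[X] = 14168/6561 ≈ 2.1594.
Is E[X] < 1? NO.
Since E[X] ≥ 1, the first-moment bound is inconclusive at n = 24; it does NOT by itself certify R_3(5) > 24.

E[X] = 14168/6561 ≈ 2.1594; E[X] ≥ 1; first-moment method inconclusive here.


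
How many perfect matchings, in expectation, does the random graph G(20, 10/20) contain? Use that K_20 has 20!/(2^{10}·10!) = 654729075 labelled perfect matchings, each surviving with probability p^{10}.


K_20 has 20!/(2^{10}·10!) = 654729075 labelled perfect matchings.
For each such perfect matching H, let X_H = 1 if all 10 edges of H are present in G. Then P[X_H = 1] = p^{10} = (1/2)^{10} = 1/1024.
Summing the indicators: E[X] = Σ_H E[X_H] = 654729075 · p^{10} = 654729075 · 1/1024 = 654729075/1024.
Numerically: E[X] ≈ 639384.

E[X] = 654729075 · (1/2)^{10} = 654729075/1024 ≈ 639384.


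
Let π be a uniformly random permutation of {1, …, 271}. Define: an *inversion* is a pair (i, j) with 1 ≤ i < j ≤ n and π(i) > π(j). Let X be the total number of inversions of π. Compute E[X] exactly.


Write X = Σ X_I over the C(271, 2) = 36585 pairs i < j, with X_I the indicator of one inversion.
There are 36585 indicators.
For each fixed pair i < j, the values π(i) and π(j) are two distinct elements of {1, …, 271} in uniformly random order; by symmetry P[π(i) > π(j)] = 1/2.
By linearity: E[X] = 36585 · (1/2) = C(271, 2) · (1/2) = 36585/2 = 36585/2 ≈ 18292.5000.

E[X] = 36585/2 = 18292.5000.


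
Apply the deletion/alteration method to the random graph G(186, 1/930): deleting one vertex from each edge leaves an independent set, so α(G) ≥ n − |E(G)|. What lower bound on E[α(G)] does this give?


E[|E(G)|] = C(186, 2)·p = 17205 · (1/930) = 37/2.
E[α(G)] ≥ n − E[|E(G)|] = 186 − 37/2 = 335/2.
Numerically: ≈ 167.500000.
(This is only a lower bound; the true E[α(G)] may be larger.)

E[α(G)] ≥ 335/2 ≈ 167.500000.


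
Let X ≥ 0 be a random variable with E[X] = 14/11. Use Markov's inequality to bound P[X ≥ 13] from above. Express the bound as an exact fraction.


μ = E[X] = 14/11, a = 13.
Markov: P[X ≥ 13] ≤ μ/a = (14/11)/13 = 14/143.
Numerically: ≈ 0.098.
(Since a = 13 > μ = 1.273, the bound 14/143 is < 1 and informative.)

P[X ≥ 13] ≤ 14/143 ≈ 0.098.


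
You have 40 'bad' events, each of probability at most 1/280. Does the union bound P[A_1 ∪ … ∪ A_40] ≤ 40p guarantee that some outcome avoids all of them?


Union bound: P[∪_{i=1}^{40} A_i] ≤ Σ_i P[A_i] ≤ 40·p = 40·(1/280) = 1/7.
Numerically: 1/7 ≈ 0.1429.
Is 1/7 < 1? YES.
Since P[∪ A_i] ≤ 1/7 < 1, the complement has P[∩ A_i^c] ≥ 1 − 1/7 = 6/7 > 0, so some outcome avoids every A_i.

40·p = 1/7 ≈ 0.1429; existence CERTIFIED by the union bound.


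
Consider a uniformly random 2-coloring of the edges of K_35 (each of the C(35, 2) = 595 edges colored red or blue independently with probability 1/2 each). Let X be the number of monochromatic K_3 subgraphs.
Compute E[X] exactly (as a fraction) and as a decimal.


Let X = Σ_S X_S over the C(35, 3) = 6545 subsets S of size 3, where X_S = 1 if the K_3 on S is monochromatic.
For a fixed S, the K_3 on S has C(3, 2) = 3 edges. P[all 3 edges red] = (1/2)^3, and likewise for blue, so P[monochromatic] = 2·(1/2)^3 = 2^{1 − 3} = 1/4.
By linearity of expectation: E[X] = C(35, 3) · 2^{1 − 3} = 6545 · 1/4 = 6545/4.
Numerically: E[X] ≈ 1636.25000.

E[X] = C(35,3)·2^(1−C(3,2)) = 6545/4 ≈ 1636.25000.


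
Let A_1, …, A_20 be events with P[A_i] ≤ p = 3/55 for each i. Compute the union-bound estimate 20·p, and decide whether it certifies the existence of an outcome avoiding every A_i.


Union bound: P[∪_{i=1}^{20} A_i] ≤ Σ_i P[A_i] ≤ 20·p = 20·(3/55) = 12/11.
Numerically: 12/11 ≈ 1.0909091.
Is 12/11 < 1? NO.
Since the bound 12/11 is ≥ 1, the union bound is uninformative here; it does NOT by itself certify existence.

20·p = 12/11 ≈ 1.0909091; existence NOT certified by the union bound.


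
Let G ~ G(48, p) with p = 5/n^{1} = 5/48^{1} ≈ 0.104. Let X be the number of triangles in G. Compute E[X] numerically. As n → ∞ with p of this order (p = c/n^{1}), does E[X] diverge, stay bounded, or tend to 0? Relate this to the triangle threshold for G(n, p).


Number of potential triangles: C(48, 3) = 17296.
Each occurs with probability p³ ≈ (0.104)³ ≈ 1.13028e-03.
By linearity: E[X] = C(48, 3)·p³ ≈ 17296 · 1.13028e-03 ≈ 19.549.
Here α = 1, so p = 5/n is exactly at the triangle threshold p ~ 1/n. Asymptotically E[X] → c³/6 = 5³/6 = 125/6 ≈ 20.833, a bounded constant. In this regime the triangle count is asymptotically Poisson(c³/6).

E[X] ≈ 19.549; in regime p = Θ(1/n^{1}) E[X] stays bounded (at the triangle threshold p ~ 1/n).


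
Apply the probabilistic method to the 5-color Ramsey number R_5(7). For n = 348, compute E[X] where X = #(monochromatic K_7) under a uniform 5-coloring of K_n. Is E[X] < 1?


E[X] = C(348, 7) · 5^{1 − 21} = 115412286408552 · 5^{−20} = 115412286408552/95367431640625.
As a reduced fraction: E[X] = 115412286408552/95367431640625 ≈ 1.21019.
Is E[X] < 1? NO.
Since E[X] ≥ 1, the first-moment bound is inconclusive at n = 348; it does NOT by itself certify R_5(7) > 348.

E[X] = 115412286408552/95367431640625 ≈ 1.21019; E[X] ≥ 1; first-moment method inconclusive here.


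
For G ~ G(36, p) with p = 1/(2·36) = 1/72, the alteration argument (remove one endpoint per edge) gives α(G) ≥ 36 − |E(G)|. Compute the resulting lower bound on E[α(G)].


E[|E(G)|] = C(36, 2)·p = 630 · (1/72) = 35/4.
E[α(G)] ≥ n − E[|E(G)|] = 36 − 35/4 = 109/4.
Numerically: ≈ 27.250000.
(This is only a lower bound; the true E[α(G)] may be larger.)

E[α(G)] ≥ 109/4 ≈ 27.250000.


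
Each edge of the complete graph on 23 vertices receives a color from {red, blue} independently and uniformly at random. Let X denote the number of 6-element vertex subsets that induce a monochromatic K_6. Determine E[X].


Let X = Σ_S X_S over the C(23, 6) = 100947 subsets S of size 6, where X_S = 1 if the K_6 on S is monochromatic.
For a fixed S, the K_6 on S has C(6, 2) = 15 edges. P[all 15 edges red] = (1/2)^15, and likewise for blue, so P[monochromatic] = 2·(1/2)^15 = 2^{1 − 15} = 1/16384.
By linearity of expectation: E[X] = C(23, 6) · 2^{1 − 15} = 100947 · 1/16384 = 100947/16384.
Numerically: E[X] ≈ 6.161.

E[X] = C(23,6)·2^(1−C(6,2)) = 100947/16384 ≈ 6.161.


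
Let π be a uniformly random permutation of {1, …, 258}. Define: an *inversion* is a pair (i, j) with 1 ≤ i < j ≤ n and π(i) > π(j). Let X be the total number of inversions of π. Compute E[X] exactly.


Write X = Σ X_I over the C(258, 2) = 33153 pairs i < j, with X_I the indicator of one inversion.
There are 33153 indicators.
For each fixed pair i < j, the values π(i) and π(j) are two distinct elements of {1, …, 258} in uniformly random order; by symmetry P[π(i) > π(j)] = 1/2.
By linearity: E[X] = 33153 · (1/2) = C(258, 2) · (1/2) = 33153/2 = 33153/2 ≈ 16576.5000.

E[X] = 33153/2 = 16576.5000.


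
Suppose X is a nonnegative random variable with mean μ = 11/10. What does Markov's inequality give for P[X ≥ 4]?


μ = E[X] = 11/10, a = 4.
Markov: P[X ≥ 4] ≤ μ/a = (11/10)/4 = 11/40.
Numerically: ≈ 0.2750.
(Since a = 4 > μ = 1.1000, the bound 11/40 is < 1 and informative.)

P[X ≥ 4] ≤ 11/40 ≈ 0.2750.


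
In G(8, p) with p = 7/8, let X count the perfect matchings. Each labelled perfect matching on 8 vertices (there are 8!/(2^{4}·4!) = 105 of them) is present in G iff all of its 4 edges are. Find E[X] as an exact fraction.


K_8 has 8!/(2^{4}·4!) = 105 labelled perfect matchings.
For each such perfect matching H, let X_H = 1 if all 4 edges of H are present in G. Then P[X_H = 1] = p^{4} = (7/8)^{4} = 2401/4096.
Summing the indicators: E[X] = Σ_H E[X_H] = 105 · p^{4} = 105 · 2401/4096 = 252105/4096.
Numerically: E[X] ≈ 61.549.

E[X] = 105 · (7/8)^{4} = 252105/4096 ≈ 61.549.


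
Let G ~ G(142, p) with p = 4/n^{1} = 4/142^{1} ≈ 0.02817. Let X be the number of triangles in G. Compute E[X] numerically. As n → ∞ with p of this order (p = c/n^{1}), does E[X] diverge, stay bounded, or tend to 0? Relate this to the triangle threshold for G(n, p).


Number of potential triangles: C(142, 3) = 467180.
Each occurs with probability p³ ≈ (0.02817)³ ≈ 2.235193e-05.
By linearity: E[X] = C(142, 3)·p³ ≈ 467180 · 2.235193e-05 ≈ 10.4424.
Here α = 1, so p = 4/n is exactly at the triangle threshold p ~ 1/n. Asymptotically E[X] → c³/6 = 4³/6 = 32/3 ≈ 10.6667, a bounded constant. In this regime the triangle count is asymptotically Poisson(c³/6).

E[X] ≈ 10.4424; in regime p = Θ(1/n^{1}) E[X] stays bounded (at the triangle threshold p ~ 1/n).


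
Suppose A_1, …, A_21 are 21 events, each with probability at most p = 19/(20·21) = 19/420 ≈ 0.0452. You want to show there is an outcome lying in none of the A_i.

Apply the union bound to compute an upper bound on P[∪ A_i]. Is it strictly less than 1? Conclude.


Union bound: P[∪_{i=1}^{21} A_i] ≤ Σ_i P[A_i] ≤ 21·p = 21·(19/420) = 19/20.
Numerically: 19/20 ≈ 0.9500.
Is 19/20 < 1? YES.
Since P[∪ A_i] ≤ 19/20 < 1, the complement has P[∩ A_i^c] ≥ 1 − 19/20 = 1/20 > 0, so some outcome avoids every A_i.

21·p = 19/20 ≈ 0.9500; existence CERTIFIED by the union bound.


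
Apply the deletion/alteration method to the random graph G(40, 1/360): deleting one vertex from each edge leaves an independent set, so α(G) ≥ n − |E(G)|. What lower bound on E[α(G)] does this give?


E[|E(G)|] = C(40, 2)·p = 780 · (1/360) = 13/6.
E[α(G)] ≥ n − E[|E(G)|] = 40 − 13/6 = 227/6.
Numerically: ≈ 37.833333.
(This is only a lower bound; the true E[α(G)] may be larger.)

E[α(G)] ≥ 227/6 ≈ 37.833333.


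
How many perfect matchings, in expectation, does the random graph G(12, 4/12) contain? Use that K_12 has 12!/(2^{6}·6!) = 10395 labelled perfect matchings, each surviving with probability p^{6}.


K_12 has 12!/(2^{6}·6!) = 10395 labelled perfect matchings.
For each such perfect matching H, let X_H = 1 if all 6 edges of H are present in G. Then P[X_H = 1] = p^{6} = (1/3)^{6} = 1/729.
By linearity: E[X] = Σ_H E[X_H] = 10395 · p^{6} = 10395 · 1/729 = 385/27.
Numerically: E[X] ≈ 14.259.

E[X] = 10395 · (1/3)^{6} = 385/27 ≈ 14.259.


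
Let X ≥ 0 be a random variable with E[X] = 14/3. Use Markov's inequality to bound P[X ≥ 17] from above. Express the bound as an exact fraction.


μ = E[X] = 14/3, a = 17.
Markov: P[X ≥ 17] ≤ μ/a = (14/3)/17 = 14/51.
Numerically: ≈ 0.274510.
(Since a = 17 > μ = 4.666667, the bound 14/51 is < 1 and informative.)

P[X ≥ 17] ≤ 14/51 ≈ 0.274510.


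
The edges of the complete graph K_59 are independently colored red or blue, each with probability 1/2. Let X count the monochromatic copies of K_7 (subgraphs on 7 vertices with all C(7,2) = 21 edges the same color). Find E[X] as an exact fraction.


Let X = Σ_S X_S over the C(59, 7) = 341149446 subsets S of size 7, where X_S = 1 if the K_7 on S is monochromatic.
For a fixed S, the K_7 on S has C(7, 2) = 21 edges. P[all 21 edges red] = (1/2)^21, and likewise for blue, so P[monochromatic] = 2·(1/2)^21 = 2^{1 − 21} = 1/1048576.
Summing: E[X] = C(59, 7) · 2^{1 − 21} = 341149446 · 1/1048576 = 170574723/524288.
Numerically: E[X] ≈ 325.345465.

E[X] = C(59,7)·2^(1−C(7,2)) = 170574723/524288 ≈ 325.345465.


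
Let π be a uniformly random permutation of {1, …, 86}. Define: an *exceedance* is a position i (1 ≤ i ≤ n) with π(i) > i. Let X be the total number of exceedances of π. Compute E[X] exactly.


Write X = Σ_{i=1}^{86} X_i, where X_i = 1_{π(i) > i}.
For each fixed i, π(i) is uniform over {1, …, 86} (marginal of a uniform permutation), so P[π(i) > i] = (n − i)/n. Summing: Σ_{i=1}^{86} (n − i)/n = (0 + 1 + … + 85)/86 = 86(86 − 1)/(2·86) = (86 − 1)/2.
Hence E[X] = Σ_{i=1}^{86} (86 − i)/86 = 85/2 ≈ 42.500000.

E[X] = 85/2 = 42.500000.


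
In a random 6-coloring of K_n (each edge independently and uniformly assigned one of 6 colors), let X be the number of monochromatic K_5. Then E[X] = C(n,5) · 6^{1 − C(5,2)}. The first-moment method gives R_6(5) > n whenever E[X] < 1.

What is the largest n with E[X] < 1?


We need C(n, 5) · 6^{1 − 10} < 1, i.e. C(n, 5) < 6^{10 − 1} = 10077696.
Check values of n near the boundary:
  n = 65: C(65, 5) = 8259888; 8259888 < 10077696? YES
  n = 66: C(66, 5) = 8936928; 8936928 < 10077696? YES
  n = 67: C(67, 5) = 9657648; 9657648 < 10077696? YES
  n = 68: C(68, 5) = 10424128; 10424128 < 10077696? NO
The largest n with C(n, 5) < 10077696 is n = 67 (where E[X] = 67067/69984 ≈ 0.9583190). Hence R_6(5) > 67, i.e. R_6(5) ≥ 68.

Largest n = 67; hence R_6(5) > 67.


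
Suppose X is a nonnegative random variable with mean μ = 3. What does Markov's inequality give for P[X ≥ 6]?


μ = E[X] = 3, a = 6.
Markov: P[X ≥ 6] ≤ μ/a = (3)/6 = 1/2.
Numerically: ≈ 0.5000.
(Since a = 6 > μ = 3.0000, the bound 1/2 is < 1 and informative.)

P[X ≥ 6] ≤ 1/2 ≈ 0.5000.


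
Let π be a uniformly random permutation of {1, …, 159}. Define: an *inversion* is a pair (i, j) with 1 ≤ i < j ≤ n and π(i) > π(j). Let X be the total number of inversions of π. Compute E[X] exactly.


Write X = Σ X_I over the C(159, 2) = 12561 pairs i < j, with X_I the indicator of one inversion.
There are 12561 indicators.
For each fixed pair i < j, the values π(i) and π(j) are two distinct elements of {1, …, 159} in uniformly random order; by symmetry P[π(i) > π(j)] = 1/2.
By linearity: E[X] = 12561 · (1/2) = C(159, 2) · (1/2) = 12561/2 = 12561/2 ≈ 6280.5000.

E[X] = 12561/2 = 6280.5000.


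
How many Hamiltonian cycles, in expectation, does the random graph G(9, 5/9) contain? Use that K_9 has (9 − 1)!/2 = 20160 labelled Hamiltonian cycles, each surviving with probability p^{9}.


K_9 has (9 − 1)!/2 = 20160 labelled Hamiltonian cycles.
For each such Hamiltonian cycle H, let X_H = 1 if all 9 edges of H are present in G. Then P[X_H = 1] = p^{9} = (5/9)^{9} = 1953125/387420489.
By linearity of expectation: E[X] = Σ_H E[X_H] = 20160 · p^{9} = 20160 · 1953125/387420489 = 4375000000/43046721.
Numerically: E[X] ≈ 102.

E[X] = 20160 · (5/9)^{9} = 4375000000/43046721 ≈ 102.


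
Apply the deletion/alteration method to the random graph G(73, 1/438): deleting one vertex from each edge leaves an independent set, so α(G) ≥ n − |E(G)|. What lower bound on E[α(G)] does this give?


E[|E(G)|] = C(73, 2)·p = 2628 · (1/438) = 6.
E[α(G)] ≥ n − E[|E(G)|] = 73 − 6 = 67.
Numerically: ≈ 67.000000.
(This is only a lower bound; the true E[α(G)] may be larger.)

E[α(G)] ≥ 67 ≈ 67.000000.


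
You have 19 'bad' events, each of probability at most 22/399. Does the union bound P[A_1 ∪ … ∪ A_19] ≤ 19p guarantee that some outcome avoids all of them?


Union bound: P[∪_{i=1}^{19} A_i] ≤ Σ_i P[A_i] ≤ 19·p = 19·(22/399) = 22/21.
Numerically: 22/21 ≈ 1.048.
Is 22/21 < 1? NO.
Since the bound 22/21 is ≥ 1, the union bound is uninformative here; it does NOT by itself certify existence.

19·p = 22/21 ≈ 1.048; existence NOT certified by the union bound.


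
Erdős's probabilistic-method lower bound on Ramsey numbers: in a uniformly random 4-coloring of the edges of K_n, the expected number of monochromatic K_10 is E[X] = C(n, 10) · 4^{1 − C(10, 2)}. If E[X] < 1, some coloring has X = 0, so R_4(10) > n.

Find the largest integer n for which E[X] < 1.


We need C(n, 10) · 4^{1 − 45} < 1, i.e. C(n, 10) < 4^{45 − 1} = 309485009821345068724781056.
Check values of n near the boundary:
  n = 2019: C(2019, 10) = 303322949179835278009229628; 303322949179835278009229628 < 309485009821345068724781056? YES
  n = 2020: C(2020, 10) = 304832018578739931133653656; 304832018578739931133653656 < 309485009821345068724781056? YES
  n = 2021: C(2021, 10) = 306347841644770462864800616; 306347841644770462864800616 < 309485009821345068724781056? YES
  n = 2022: C(2022, 10) = 307870445231474093395937796; 307870445231474093395937796 < 309485009821345068724781056? YES
  n = 2023: C(2023, 10) = 309399856285778485315440716; 309399856285778485315440716 < 309485009821345068724781056? YES
  n = 2024: C(2024, 10) = 310936101848269937576192656; 310936101848269937576192656 < 309485009821345068724781056? NO
  n = 2025: C(2025, 10) = 312479209053472269772600560; 312479209053472269772600560 < 309485009821345068724781056? NO
The largest n with C(n, 10) < 309485009821345068724781056 is n = 2023 (where E[X] = 77349964071444621328860179/77371252455336267181195264 ≈ 0.99972). Hence R_4(10) > 2023, i.e. R_4(10) ≥ 2024.

Largest n = 2023; hence R_4(10) > 2023.
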